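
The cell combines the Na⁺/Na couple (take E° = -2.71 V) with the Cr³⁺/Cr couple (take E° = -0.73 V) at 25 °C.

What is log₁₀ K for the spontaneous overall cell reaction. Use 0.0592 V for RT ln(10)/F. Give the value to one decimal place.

Cathode: Cr³⁺/Cr; anode: Na⁺/Na. E°cell = +1.98 V, n = 3.
log K = nE°cell / 0.0592 = (3)(+1.98) / 0.0592 = 100.3.

100.3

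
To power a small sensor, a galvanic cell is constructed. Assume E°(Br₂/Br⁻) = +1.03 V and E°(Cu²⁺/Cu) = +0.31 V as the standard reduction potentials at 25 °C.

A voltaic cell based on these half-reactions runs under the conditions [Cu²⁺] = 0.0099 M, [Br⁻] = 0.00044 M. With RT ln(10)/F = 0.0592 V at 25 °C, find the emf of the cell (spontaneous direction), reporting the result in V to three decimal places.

+0.978 V

Br₂/Br⁻ is the cathode (higher E°), Cu²⁺/Cu the anode: E°cell = +1.03 − (+0.31) = +0.72 V, n = 2.
Overall: Br₂(l) + Cu(s) → 2 Br⁻(aq) + Cu²⁺(aq)
Q = [Br⁻]^2·[Cu²⁺]; log Q = -8.717.
E = E° − (0.0592/n) log Q = +0.72 − (0.0592/2)(-8.717) = +0.978 V.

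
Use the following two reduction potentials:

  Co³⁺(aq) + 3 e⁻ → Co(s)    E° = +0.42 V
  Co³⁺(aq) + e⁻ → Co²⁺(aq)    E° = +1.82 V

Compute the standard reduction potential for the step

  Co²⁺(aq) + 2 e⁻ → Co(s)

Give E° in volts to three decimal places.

-0.280 V

Sequential free energies add, so n₃E°₃ = n₁E°₁ + n₂E°₂.
With n₃ = 3, and the known step contributing 1×(+1.82) V, the unknown satisfies 2·E° = 3×(+0.42) − 1×(+1.82) = -0.560.
E° = -0.560 / 2 = -0.280 V.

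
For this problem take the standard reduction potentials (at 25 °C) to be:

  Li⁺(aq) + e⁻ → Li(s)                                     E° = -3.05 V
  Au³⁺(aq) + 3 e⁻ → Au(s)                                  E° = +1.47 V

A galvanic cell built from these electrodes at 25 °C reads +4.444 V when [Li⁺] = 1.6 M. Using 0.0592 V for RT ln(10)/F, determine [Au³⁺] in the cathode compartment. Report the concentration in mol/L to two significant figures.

0.00058 M

Au³⁺/Au is the cathode, Li⁺/Li the anode: E°cell = +4.52 V, n = 3.
Overall reaction: Au³⁺(aq) + 3 Li(s) → Au(s) + 3 Li⁺(aq); Q = [Li⁺]^3/[Au³⁺]^1.
From E = E° − (0.0592/n) log Q: log Q = (E° − E)·n/0.0592 = (+4.52 − (+4.444))·3/0.0592 = 3.8514.
So 1·log[Au³⁺] = 3·log(1.6) − log Q = 0.6124 − (3.8514) = -3.2390; [Au³⁺] = 10^(-3.2390) ≈ 0.00058 M.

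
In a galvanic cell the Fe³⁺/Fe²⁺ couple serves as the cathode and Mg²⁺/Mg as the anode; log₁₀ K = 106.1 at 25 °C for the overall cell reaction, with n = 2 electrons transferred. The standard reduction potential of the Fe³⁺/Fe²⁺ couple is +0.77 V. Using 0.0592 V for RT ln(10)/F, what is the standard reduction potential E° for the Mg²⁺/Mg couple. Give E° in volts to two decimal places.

-2.37 V

E°cell = (0.0592/n)·log K = (0.0592/2)(106.1) = +3.141 V.
Since Fe³⁺/Fe²⁺ is the cathode and Mg²⁺/Mg the anode, E°cell = E°(Fe³⁺/Fe²⁺) − E°(Mg²⁺/Mg).
So E°(Mg²⁺/Mg) = E°(Fe³⁺/Fe²⁺) − E°cell = (+0.77) − (+3.141) = -2.37 V.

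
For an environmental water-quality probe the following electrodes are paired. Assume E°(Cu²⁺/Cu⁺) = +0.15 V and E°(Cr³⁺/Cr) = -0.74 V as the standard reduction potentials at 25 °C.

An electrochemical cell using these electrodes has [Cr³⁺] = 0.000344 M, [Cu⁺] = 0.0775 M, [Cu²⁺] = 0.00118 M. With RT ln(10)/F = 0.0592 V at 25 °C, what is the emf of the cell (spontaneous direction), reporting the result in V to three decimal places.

+0.851 V

Cu²⁺/Cu⁺ is the cathode (higher E°), Cr³⁺/Cr the anode: E°cell = +0.15 − (-0.74) = +0.89 V, n = 3.
Overall: 3 Cu²⁺(aq) + Cr(s) → 3 Cu⁺(aq) + Cr³⁺(aq)
Q = [Cu⁺]^3·[Cr³⁺] / ([Cu²⁺]^3); log Q = 1.989.
E = E° − (0.0592/n) log Q = +0.89 − (0.0592/3)(1.989) = +0.851 V.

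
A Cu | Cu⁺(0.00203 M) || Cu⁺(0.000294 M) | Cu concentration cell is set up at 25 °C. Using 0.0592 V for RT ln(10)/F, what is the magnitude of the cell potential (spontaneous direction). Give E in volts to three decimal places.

+0.050 V

For a concentration cell E°cell = 0. The 0.00203 M side is the cathode (reduction is favoured where [Cu⁺] is higher).
With n = 1, E = −(0.0592/1) log([Cu⁺]ₐₙ/[Cu⁺]꜀ₐₜ) = −(0.0592/1) log(0.000294/0.00203) = −(0.0592/1)(-0.839) = +0.050 V.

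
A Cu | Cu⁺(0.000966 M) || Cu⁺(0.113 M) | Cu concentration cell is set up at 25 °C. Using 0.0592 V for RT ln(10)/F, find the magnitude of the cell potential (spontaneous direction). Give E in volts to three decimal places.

For a concentration cell E°cell = 0. The 0.113 M side is the cathode (reduction is favoured where [Cu⁺] is higher).
With n = 1, E = −(0.0592/1) log([Cu⁺]ₐₙ/[Cu⁺]꜀ₐₜ) = −(0.0592/1) log(0.000966/0.113) = −(0.0592/1)(-2.068) = +0.122 V.

+0.122 V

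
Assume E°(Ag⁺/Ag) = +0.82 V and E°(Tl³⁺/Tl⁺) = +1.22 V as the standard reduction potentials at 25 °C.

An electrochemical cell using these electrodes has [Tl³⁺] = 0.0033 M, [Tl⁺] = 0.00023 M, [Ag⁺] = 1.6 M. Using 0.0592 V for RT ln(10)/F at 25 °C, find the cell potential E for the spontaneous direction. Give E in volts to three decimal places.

+0.422 V

Tl³⁺/Tl⁺ is the cathode (higher E°), Ag⁺/Ag the anode: E°cell = +1.22 − (+0.82) = +0.40 V, n = 2.
Overall: Tl³⁺(aq) + 2 Ag(s) → Tl⁺(aq) + 2 Ag⁺(aq)
Q = [Tl⁺]·[Ag⁺]^2 / ([Tl³⁺]); log Q = -0.749.
E = E° − (0.0592/n) log Q = +0.40 − (0.0592/2)(-0.749) = +0.422 V.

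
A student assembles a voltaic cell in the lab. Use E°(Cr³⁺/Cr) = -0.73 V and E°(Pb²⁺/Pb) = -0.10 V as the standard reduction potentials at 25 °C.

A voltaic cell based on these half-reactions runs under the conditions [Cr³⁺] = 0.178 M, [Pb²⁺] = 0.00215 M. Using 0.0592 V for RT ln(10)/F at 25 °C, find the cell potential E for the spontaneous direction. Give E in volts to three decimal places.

Pb²⁺/Pb is the cathode (higher E°), Cr³⁺/Cr the anode: E°cell = -0.10 − (-0.73) = +0.63 V, n = 6.
Overall: 3 Pb²⁺(aq) + 2 Cr(s) → 3 Pb(s) + 2 Cr³⁺(aq)
Q = [Cr³⁺]^2 / ([Pb²⁺]^3); log Q = 6.504.
E = E° − (0.0592/n) log Q = +0.63 − (0.0592/6)(6.504) = +0.566 V.

+0.566 V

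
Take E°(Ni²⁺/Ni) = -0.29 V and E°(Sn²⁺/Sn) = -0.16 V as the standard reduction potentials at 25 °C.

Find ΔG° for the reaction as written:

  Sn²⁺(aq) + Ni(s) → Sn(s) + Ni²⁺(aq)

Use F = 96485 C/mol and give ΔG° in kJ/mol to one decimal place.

As written, Sn²⁺/Sn is reduced (cathode) and Ni²⁺/Ni is oxidised (anode), so E°cell = (-0.16) − (-0.29) = +0.13 V.
Balancing electrons gives n = 2.
ΔG° = −nFE° = −(2)(96485)(+0.13) = -25,086 J = -25.1 kJ/mol.

-25.1 kJ/mol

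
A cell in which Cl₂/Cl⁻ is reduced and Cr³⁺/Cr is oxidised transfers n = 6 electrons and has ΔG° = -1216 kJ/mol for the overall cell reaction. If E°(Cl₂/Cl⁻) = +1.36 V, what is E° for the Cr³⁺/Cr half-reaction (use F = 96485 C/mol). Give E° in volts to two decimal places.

-0.74 V

E°cell = −ΔG°/(nF) = −(-1216×10³)/((6)(96485)) = +2.100 V.
Since Cl₂/Cl⁻ is the cathode and Cr³⁺/Cr the anode, E°cell = E°(Cl₂/Cl⁻) − E°(Cr³⁺/Cr).
So E°(Cr³⁺/Cr) = E°(Cl₂/Cl⁻) − E°cell = (+1.36) − (+2.100) = -0.74 V.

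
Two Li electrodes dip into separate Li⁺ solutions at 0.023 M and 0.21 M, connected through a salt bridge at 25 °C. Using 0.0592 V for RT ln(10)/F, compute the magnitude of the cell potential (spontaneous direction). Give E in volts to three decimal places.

+0.057 V

For a concentration cell E°cell = 0. The 0.21 M side is the cathode (reduction is favoured where [Li⁺] is higher).
With n = 1, E = −(0.0592/1) log([Li⁺]ₐₙ/[Li⁺]꜀ₐₜ) = −(0.0592/1) log(0.023/0.21) = −(0.0592/1)(-0.960) = +0.057 V.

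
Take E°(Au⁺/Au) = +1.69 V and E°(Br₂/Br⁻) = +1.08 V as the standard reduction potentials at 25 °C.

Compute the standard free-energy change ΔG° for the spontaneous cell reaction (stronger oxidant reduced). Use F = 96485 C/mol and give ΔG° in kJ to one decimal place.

Au⁺/Au (E° = +1.69 V) is the cathode; Br₂/Br⁻ (E° = +1.08 V) is the anode, so E°cell = +0.61 V.
Balancing electrons gives n = 2 (lcm of 1 and 2).
ΔG° = −nFE° = −(2)(96485)(+0.61) = -117,712 J = -117.7 kJ.

-117.7 kJ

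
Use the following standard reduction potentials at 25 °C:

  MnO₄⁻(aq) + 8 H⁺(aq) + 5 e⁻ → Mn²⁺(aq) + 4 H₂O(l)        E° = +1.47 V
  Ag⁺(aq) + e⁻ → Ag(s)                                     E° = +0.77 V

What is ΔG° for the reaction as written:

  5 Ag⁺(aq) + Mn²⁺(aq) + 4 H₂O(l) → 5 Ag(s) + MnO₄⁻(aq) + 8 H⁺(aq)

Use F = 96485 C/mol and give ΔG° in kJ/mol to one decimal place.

+337.7 kJ/mol

As written, Ag⁺/Ag is reduced (cathode) and MnO₄⁻/Mn²⁺ is oxidised (anode), so E°cell = (+0.77) − (+1.47) = -0.70 V.
Balancing electrons gives n = 5.
ΔG° = −nFE° = −(5)(96485)(-0.70) = 337,698 J = +337.7 kJ/mol.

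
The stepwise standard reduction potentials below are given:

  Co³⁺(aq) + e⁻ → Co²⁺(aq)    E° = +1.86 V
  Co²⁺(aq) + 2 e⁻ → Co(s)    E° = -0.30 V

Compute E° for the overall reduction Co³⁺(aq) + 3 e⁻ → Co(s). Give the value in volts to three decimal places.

Since ΔG° = −nFE° is additive over sequential reductions, n₃E°₃ = n₁E°₁ + n₂E°₂.
E°₃ = (1×+1.86 + 2×-0.30) / 3 = (+1.260) / 3 = +0.420 V.

+0.420 V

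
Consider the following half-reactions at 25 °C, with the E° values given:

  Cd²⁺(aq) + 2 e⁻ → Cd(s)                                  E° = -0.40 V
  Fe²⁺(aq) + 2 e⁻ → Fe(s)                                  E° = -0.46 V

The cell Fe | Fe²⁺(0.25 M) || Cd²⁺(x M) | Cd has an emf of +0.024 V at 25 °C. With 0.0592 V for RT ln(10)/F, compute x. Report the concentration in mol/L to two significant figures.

0.015 M

Cd²⁺/Cd is the cathode, Fe²⁺/Fe the anode: E°cell = +0.06 V, n = 2.
Overall reaction: Cd²⁺(aq) + Fe(s) → Cd(s) + Fe²⁺(aq); Q = [Fe²⁺]^1/[Cd²⁺]^1.
From E = E° − (0.0592/n) log Q: log Q = (E° − E)·n/0.0592 = (+0.06 − (+0.024))·2/0.0592 = 1.2162.
So 1·log[Cd²⁺] = 1·log(0.25) − log Q = -0.6021 − (1.2162) = -1.8183; [Cd²⁺] = 10^(-1.8183) ≈ 0.015 M.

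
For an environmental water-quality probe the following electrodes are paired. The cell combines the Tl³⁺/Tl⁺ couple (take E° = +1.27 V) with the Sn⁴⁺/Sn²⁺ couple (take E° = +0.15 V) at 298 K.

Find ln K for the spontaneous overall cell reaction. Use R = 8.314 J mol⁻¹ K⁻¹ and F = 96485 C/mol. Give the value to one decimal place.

87.2

Cathode: Tl³⁺/Tl⁺; anode: Sn⁴⁺/Sn²⁺. E°cell = (+1.27) − (+0.15) = +1.12 V, with n = 2.
ΔG° = −nFE° = −RT ln K, so ln K = nFE°/(RT) = (2)(96485)(+1.12) / ((8.314)(298)) = 87.233.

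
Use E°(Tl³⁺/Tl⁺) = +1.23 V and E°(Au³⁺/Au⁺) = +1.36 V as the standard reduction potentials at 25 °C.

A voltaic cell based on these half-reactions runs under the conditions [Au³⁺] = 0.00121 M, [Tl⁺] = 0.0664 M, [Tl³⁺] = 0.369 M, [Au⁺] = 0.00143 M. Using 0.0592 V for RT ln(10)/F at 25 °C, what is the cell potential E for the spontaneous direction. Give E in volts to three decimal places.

+0.106 V

Au³⁺/Au⁺ is the cathode (higher E°), Tl³⁺/Tl⁺ the anode: E°cell = +1.36 − (+1.23) = +0.13 V, n = 2.
Overall: Au³⁺(aq) + Tl⁺(aq) → Au⁺(aq) + Tl³⁺(aq)
Q = [Au⁺]·[Tl³⁺] / ([Au³⁺]·[Tl⁺]); log Q = 0.817.
E = E° − (0.0592/n) log Q = +0.13 − (0.0592/2)(0.817) = +0.106 V.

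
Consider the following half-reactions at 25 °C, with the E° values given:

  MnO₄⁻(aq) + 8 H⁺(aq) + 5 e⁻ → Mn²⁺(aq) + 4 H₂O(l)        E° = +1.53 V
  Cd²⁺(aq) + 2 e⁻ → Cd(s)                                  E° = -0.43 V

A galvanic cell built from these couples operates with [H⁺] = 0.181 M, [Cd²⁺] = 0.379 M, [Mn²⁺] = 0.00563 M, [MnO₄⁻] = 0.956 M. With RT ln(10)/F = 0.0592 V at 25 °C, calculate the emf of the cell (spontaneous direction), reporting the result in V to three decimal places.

+1.929 V

MnO₄⁻/Mn²⁺ is the cathode (higher E°), Cd²⁺/Cd the anode: E°cell = +1.53 − (-0.43) = +1.96 V, n = 10.
Overall: 2 MnO₄⁻(aq) + 16 H⁺(aq) + 5 Cd(s) → 2 Mn²⁺(aq) + 8 H₂O(l) + 5 Cd²⁺(aq)
Q = [Mn²⁺]^2·[Cd²⁺]^5 / ([MnO₄⁻]^2·[H⁺]^16); log Q = 5.310.
E = E° − (0.0592/n) log Q = +1.96 − (0.0592/10)(5.310) = +1.929 V.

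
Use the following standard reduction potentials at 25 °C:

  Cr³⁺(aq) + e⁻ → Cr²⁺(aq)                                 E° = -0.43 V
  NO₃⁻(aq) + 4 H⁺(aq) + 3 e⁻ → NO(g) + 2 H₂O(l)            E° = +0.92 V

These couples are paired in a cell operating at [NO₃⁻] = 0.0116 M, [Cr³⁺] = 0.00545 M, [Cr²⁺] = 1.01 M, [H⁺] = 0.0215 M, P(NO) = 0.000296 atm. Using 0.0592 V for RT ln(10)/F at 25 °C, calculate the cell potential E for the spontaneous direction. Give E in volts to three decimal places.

NO₃⁻/NO is the cathode (higher E°), Cr³⁺/Cr²⁺ the anode: E°cell = +0.92 − (-0.43) = +1.35 V, n = 3.
Overall: NO₃⁻(aq) + 4 H⁺(aq) + 3 Cr²⁺(aq) → NO(g) + 2 H₂O(l) + 3 Cr³⁺(aq)
Q = P(NO)·[Cr³⁺]^3 / ([NO₃⁻]·[H⁺]^4·[Cr²⁺]^3); log Q = -1.727.
E = E° − (0.0592/n) log Q = +1.35 − (0.0592/3)(-1.727) = +1.384 V.

+1.384 V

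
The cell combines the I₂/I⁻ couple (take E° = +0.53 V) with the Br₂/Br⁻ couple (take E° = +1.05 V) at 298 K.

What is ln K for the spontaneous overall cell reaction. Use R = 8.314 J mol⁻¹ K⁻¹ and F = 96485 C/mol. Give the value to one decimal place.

Cathode: Br₂/Br⁻; anode: I₂/I⁻. E°cell = (+1.05) − (+0.53) = +0.52 V, with n = 2.
ΔG° = −nFE° = −RT ln K, so ln K = nFE°/(RT) = (2)(96485)(+0.52) / ((8.314)(298)) = 40.501.

40.5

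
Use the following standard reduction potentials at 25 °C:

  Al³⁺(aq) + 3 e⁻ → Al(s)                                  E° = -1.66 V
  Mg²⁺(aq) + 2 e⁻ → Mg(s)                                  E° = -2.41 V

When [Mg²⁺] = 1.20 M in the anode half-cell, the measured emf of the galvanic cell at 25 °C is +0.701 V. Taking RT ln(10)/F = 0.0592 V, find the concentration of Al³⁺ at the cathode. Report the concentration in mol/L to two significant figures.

0.0043 M

Al³⁺/Al is the cathode, Mg²⁺/Mg the anode: E°cell = +0.75 V, n = 6.
Overall reaction: 2 Al³⁺(aq) + 3 Mg(s) → 2 Al(s) + 3 Mg²⁺(aq); Q = [Mg²⁺]^3/[Al³⁺]^2.
From E = E° − (0.0592/n) log Q: log Q = (E° − E)·n/0.0592 = (+0.75 − (+0.701))·6/0.0592 = 4.9662.
So 2·log[Al³⁺] = 3·log(1.2) − log Q = 0.2375 − (4.9662) = -4.7287; log[Al³⁺] = -4.7287 / 2 = -2.3643; [Al³⁺] = 10^(-2.3643) ≈ 0.0043 M.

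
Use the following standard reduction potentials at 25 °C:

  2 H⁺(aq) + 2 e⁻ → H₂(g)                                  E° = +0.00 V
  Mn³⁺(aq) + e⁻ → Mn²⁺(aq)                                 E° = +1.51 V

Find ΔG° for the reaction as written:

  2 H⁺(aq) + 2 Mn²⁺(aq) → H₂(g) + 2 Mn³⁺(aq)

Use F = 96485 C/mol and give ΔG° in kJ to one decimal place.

+291.4 kJ

As written, H⁺/H₂ is reduced (cathode) and Mn³⁺/Mn²⁺ is oxidised (anode), so E°cell = (+0.00) − (+1.51) = -1.51 V.
Balancing electrons gives n = 2.
ΔG° = −nFE° = −(2)(96485)(-1.51) = 291,385 J = +291.4 kJ.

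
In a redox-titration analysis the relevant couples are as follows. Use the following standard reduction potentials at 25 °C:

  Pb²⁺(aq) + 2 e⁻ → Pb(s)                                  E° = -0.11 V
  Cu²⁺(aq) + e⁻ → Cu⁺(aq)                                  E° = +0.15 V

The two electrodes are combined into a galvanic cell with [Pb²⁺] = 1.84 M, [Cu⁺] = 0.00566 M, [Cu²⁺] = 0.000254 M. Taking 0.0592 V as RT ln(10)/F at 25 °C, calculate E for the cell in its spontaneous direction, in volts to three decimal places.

Cu²⁺/Cu⁺ is the cathode (higher E°), Pb²⁺/Pb the anode: E°cell = +0.15 − (-0.11) = +0.26 V, n = 2.
Overall: 2 Cu²⁺(aq) + Pb(s) → 2 Cu⁺(aq) + Pb²⁺(aq)
Q = [Cu⁺]^2·[Pb²⁺] / ([Cu²⁺]^2); log Q = 2.961.
E = E° − (0.0592/n) log Q = +0.26 − (0.0592/2)(2.961) = +0.172 V.

+0.172 V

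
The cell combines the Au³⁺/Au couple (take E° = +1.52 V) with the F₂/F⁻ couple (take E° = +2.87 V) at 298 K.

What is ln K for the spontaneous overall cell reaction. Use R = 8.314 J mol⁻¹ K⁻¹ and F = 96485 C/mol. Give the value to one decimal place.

315.4

Cathode: F₂/F⁻; anode: Au³⁺/Au. E°cell = (+2.87) − (+1.52) = +1.35 V, with n = 6.
ΔG° = −nFE° = −RT ln K, so ln K = nFE°/(RT) = (6)(96485)(+1.35) / ((8.314)(298)) = 315.441.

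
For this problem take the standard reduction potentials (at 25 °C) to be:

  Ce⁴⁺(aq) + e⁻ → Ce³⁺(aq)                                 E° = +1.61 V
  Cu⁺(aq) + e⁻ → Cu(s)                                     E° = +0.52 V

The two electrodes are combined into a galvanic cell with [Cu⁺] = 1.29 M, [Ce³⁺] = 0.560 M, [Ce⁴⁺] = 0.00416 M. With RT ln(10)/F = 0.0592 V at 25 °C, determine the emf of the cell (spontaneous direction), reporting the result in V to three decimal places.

+0.957 V

Ce⁴⁺/Ce³⁺ is the cathode (higher E°), Cu⁺/Cu the anode: E°cell = +1.61 − (+0.52) = +1.09 V, n = 1.
Overall: Ce⁴⁺(aq) + Cu(s) → Ce³⁺(aq) + Cu⁺(aq)
Q = [Ce³⁺]·[Cu⁺] / ([Ce⁴⁺]); log Q = 2.240.
E = E° − (0.0592/n) log Q = +1.09 − (0.0592/1)(2.240) = +0.957 V.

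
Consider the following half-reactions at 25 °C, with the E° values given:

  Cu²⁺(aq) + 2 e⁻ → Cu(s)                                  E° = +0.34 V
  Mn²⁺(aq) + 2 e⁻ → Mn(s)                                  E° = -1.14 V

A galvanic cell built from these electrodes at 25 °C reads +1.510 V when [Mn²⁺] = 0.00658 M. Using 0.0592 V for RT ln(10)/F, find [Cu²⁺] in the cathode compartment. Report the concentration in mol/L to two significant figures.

Cu²⁺/Cu is the cathode, Mn²⁺/Mn the anode: E°cell = +1.48 V, n = 2.
Overall reaction: Cu²⁺(aq) + Mn(s) → Cu(s) + Mn²⁺(aq); Q = [Mn²⁺]^1/[Cu²⁺]^1.
From E = E° − (0.0592/n) log Q: log Q = (E° − E)·n/0.0592 = (+1.48 − (+1.510))·2/0.0592 = -1.0135.
So 1·log[Cu²⁺] = 1·log(0.00658) − log Q = -2.1818 − (-1.0135) = -1.1683; [Cu²⁺] = 10^(-1.1683) ≈ 0.068 M.

0.068 M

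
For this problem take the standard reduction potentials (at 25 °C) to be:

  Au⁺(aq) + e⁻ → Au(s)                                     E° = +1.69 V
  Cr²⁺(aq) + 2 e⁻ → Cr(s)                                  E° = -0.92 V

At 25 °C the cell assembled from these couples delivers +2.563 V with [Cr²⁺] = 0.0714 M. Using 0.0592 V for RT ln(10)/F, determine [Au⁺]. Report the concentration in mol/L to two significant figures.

0.043 M

Au⁺/Au is the cathode, Cr²⁺/Cr the anode: E°cell = +2.61 V, n = 2.
Overall reaction: 2 Au⁺(aq) + Cr(s) → 2 Au(s) + Cr²⁺(aq); Q = [Cr²⁺]^1/[Au⁺]^2.
From E = E° − (0.0592/n) log Q: log Q = (E° − E)·n/0.0592 = (+2.61 − (+2.563))·2/0.0592 = 1.5878.
So 2·log[Au⁺] = 1·log(0.0714) − log Q = -1.1463 − (1.5878) = -2.7341; log[Au⁺] = -2.7341 / 2 = -1.3671; [Au⁺] = 10^(-1.3671) ≈ 0.043 M.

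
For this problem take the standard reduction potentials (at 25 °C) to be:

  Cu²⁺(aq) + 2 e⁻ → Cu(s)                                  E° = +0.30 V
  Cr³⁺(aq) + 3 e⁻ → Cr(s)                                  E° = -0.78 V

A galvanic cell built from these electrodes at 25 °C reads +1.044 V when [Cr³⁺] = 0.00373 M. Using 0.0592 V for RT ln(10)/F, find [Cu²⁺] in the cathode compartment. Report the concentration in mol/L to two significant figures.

Cu²⁺/Cu is the cathode, Cr³⁺/Cr the anode: E°cell = +1.08 V, n = 6.
Overall reaction: 3 Cu²⁺(aq) + 2 Cr(s) → 3 Cu(s) + 2 Cr³⁺(aq); Q = [Cr³⁺]^2/[Cu²⁺]^3.
From E = E° − (0.0592/n) log Q: log Q = (E° − E)·n/0.0592 = (+1.08 − (+1.044))·6/0.0592 = 3.6486.
So 3·log[Cu²⁺] = 2·log(0.00373) − log Q = -4.8566 − (3.6486) = -8.5052; log[Cu²⁺] = -8.5052 / 3 = -2.8351; [Cu²⁺] = 10^(-2.8351) ≈ 0.0015 M.

0.0015 M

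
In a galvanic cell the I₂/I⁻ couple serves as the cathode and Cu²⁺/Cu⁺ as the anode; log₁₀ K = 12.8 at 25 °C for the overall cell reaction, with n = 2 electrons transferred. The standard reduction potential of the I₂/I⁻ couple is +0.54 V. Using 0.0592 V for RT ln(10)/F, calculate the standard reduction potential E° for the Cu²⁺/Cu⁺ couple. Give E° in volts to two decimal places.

E°cell = (0.0592/n)·log K = (0.0592/2)(12.8) = +0.379 V.
Since I₂/I⁻ is the cathode and Cu²⁺/Cu⁺ the anode, E°cell = E°(I₂/I⁻) − E°(Cu²⁺/Cu⁺).
So E°(Cu²⁺/Cu⁺) = E°(I₂/I⁻) − E°cell = (+0.54) − (+0.379) = +0.16 V.

+0.16 V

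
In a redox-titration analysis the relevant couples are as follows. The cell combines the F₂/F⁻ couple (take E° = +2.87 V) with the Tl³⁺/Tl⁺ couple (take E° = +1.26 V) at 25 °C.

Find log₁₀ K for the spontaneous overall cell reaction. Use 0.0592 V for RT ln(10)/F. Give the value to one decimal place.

Cathode: F₂/F⁻; anode: Tl³⁺/Tl⁺. E°cell = +1.61 V, n = 2.
log K = nE°cell / 0.0592 = (2)(+1.61) / 0.0592 = 54.4.

54.4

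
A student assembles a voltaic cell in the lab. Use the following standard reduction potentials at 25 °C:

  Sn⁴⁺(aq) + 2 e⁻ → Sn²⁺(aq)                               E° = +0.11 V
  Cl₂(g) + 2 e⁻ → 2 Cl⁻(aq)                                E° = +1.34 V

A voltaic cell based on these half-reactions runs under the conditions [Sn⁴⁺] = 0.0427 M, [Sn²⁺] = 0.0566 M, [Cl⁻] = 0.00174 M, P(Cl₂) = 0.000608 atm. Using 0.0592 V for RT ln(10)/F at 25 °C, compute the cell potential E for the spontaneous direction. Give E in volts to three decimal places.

+1.302 V

Cl₂/Cl⁻ is the cathode (higher E°), Sn⁴⁺/Sn²⁺ the anode: E°cell = +1.34 − (+0.11) = +1.23 V, n = 2.
Overall: Cl₂(g) + Sn²⁺(aq) → 2 Cl⁻(aq) + Sn⁴⁺(aq)
Q = [Cl⁻]^2·[Sn⁴⁺] / (P(Cl₂)·[Sn²⁺]); log Q = -2.425.
E = E° − (0.0592/n) log Q = +1.23 − (0.0592/2)(-2.425) = +1.302 V.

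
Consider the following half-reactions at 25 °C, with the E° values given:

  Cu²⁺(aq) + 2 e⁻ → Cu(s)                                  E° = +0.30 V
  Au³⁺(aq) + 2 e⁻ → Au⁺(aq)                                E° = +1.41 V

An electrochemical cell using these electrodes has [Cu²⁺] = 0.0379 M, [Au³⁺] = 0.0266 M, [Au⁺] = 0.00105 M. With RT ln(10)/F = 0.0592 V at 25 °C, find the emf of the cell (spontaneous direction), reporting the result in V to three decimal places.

Au³⁺/Au⁺ is the cathode (higher E°), Cu²⁺/Cu the anode: E°cell = +1.41 − (+0.30) = +1.11 V, n = 2.
Overall: Au³⁺(aq) + Cu(s) → Au⁺(aq) + Cu²⁺(aq)
Q = [Au⁺]·[Cu²⁺] / ([Au³⁺]); log Q = -2.825.
E = E° − (0.0592/n) log Q = +1.11 − (0.0592/2)(-2.825) = +1.194 V.

+1.194 V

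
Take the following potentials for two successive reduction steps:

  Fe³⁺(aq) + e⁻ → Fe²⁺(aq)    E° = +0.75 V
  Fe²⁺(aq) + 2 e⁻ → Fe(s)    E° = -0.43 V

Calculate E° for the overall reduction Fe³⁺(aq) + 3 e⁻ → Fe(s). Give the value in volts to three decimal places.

Adding the free-energy changes (−nFE°) of the two steps gives −n₃FE°₃ = −n₁FE°₁ − n₂FE°₂.
E°₃ = (1×+0.75 + 2×-0.43) / 3 = (-0.110) / 3 = -0.037 V.

-0.037 V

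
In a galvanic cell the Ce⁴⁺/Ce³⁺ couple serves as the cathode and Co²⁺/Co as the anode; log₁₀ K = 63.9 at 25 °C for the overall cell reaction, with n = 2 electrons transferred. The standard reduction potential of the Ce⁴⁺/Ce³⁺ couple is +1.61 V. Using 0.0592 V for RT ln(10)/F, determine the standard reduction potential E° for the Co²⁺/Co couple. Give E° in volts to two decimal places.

E°cell = (0.0592/n)·log K = (0.0592/2)(63.9) = +1.891 V.
Since Ce⁴⁺/Ce³⁺ is the cathode and Co²⁺/Co the anode, E°cell = E°(Ce⁴⁺/Ce³⁺) − E°(Co²⁺/Co).
So E°(Co²⁺/Co) = E°(Ce⁴⁺/Ce³⁺) − E°cell = (+1.61) − (+1.891) = -0.28 V.

-0.28 V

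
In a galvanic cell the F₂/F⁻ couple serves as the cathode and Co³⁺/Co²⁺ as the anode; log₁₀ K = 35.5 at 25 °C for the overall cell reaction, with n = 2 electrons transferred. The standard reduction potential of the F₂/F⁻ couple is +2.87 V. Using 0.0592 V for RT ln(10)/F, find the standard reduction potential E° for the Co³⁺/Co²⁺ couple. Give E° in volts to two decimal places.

E°cell = (0.0592/n)·log K = (0.0592/2)(35.5) = +1.051 V.
Since F₂/F⁻ is the cathode and Co³⁺/Co²⁺ the anode, E°cell = E°(F₂/F⁻) − E°(Co³⁺/Co²⁺).
So E°(Co³⁺/Co²⁺) = E°(F₂/F⁻) − E°cell = (+2.87) − (+1.051) = +1.82 V.

+1.82 V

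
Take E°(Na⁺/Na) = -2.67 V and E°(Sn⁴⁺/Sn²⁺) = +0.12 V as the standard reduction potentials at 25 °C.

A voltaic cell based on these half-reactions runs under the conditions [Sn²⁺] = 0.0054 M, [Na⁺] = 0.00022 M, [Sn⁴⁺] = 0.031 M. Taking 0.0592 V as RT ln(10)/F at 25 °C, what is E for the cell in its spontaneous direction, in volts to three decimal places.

+3.029 V

Sn⁴⁺/Sn²⁺ is the cathode (higher E°), Na⁺/Na the anode: E°cell = +0.12 − (-2.67) = +2.79 V, n = 2.
Overall: Sn⁴⁺(aq) + 2 Na(s) → Sn²⁺(aq) + 2 Na⁺(aq)
Q = [Sn²⁺]·[Na⁺]^2 / ([Sn⁴⁺]); log Q = -8.074.
E = E° − (0.0592/n) log Q = +2.79 − (0.0592/2)(-8.074) = +3.029 V.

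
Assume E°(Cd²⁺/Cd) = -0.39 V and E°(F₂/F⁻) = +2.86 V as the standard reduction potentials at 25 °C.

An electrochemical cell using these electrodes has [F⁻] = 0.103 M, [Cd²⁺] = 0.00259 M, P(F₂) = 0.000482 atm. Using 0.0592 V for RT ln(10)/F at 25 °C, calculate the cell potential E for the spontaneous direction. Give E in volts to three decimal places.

+3.287 V

F₂/F⁻ is the cathode (higher E°), Cd²⁺/Cd the anode: E°cell = +2.86 − (-0.39) = +3.25 V, n = 2.
Overall: F₂(g) + Cd(s) → 2 F⁻(aq) + Cd²⁺(aq)
Q = [F⁻]^2·[Cd²⁺] / (P(F₂)); log Q = -1.244.
E = E° − (0.0592/n) log Q = +3.25 − (0.0592/2)(-1.244) = +3.287 V.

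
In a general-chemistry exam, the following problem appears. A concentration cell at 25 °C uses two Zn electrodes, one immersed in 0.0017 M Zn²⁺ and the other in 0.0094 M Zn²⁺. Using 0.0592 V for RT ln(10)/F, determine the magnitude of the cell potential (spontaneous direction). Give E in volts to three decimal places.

For a concentration cell E°cell = 0. The 0.0094 M side is the cathode (reduction is favoured where [Zn²⁺] is higher).
With n = 2, E = −(0.0592/2) log([Zn²⁺]ₐₙ/[Zn²⁺]꜀ₐₜ) = −(0.0592/2) log(0.0017/0.0094) = −(0.0592/2)(-0.743) = +0.022 V.

+0.022 V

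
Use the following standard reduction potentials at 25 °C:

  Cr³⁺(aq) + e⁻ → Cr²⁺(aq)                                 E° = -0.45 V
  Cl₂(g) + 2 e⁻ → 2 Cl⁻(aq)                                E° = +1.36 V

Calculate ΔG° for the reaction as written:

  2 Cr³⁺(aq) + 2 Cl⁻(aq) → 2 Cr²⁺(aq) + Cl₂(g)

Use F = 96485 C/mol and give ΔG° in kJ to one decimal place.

As written, Cr³⁺/Cr²⁺ is reduced (cathode) and Cl₂/Cl⁻ is oxidised (anode), so E°cell = (-0.45) − (+1.36) = -1.81 V.
Balancing electrons gives n = 2.
ΔG° = −nFE° = −(2)(96485)(-1.81) = 349,276 J = +349.3 kJ.

+349.3 kJ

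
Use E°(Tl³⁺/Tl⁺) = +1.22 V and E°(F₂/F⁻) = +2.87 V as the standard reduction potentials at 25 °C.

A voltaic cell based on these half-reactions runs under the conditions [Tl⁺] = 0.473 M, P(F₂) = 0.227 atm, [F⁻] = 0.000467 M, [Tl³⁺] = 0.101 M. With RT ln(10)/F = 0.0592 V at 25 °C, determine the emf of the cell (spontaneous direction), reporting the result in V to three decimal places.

F₂/F⁻ is the cathode (higher E°), Tl³⁺/Tl⁺ the anode: E°cell = +2.87 − (+1.22) = +1.65 V, n = 2.
Overall: F₂(g) + Tl⁺(aq) → 2 F⁻(aq) + Tl³⁺(aq)
Q = [F⁻]^2·[Tl³⁺] / (P(F₂)·[Tl⁺]); log Q = -6.688.
E = E° − (0.0592/n) log Q = +1.65 − (0.0592/2)(-6.688) = +1.848 V.

+1.848 V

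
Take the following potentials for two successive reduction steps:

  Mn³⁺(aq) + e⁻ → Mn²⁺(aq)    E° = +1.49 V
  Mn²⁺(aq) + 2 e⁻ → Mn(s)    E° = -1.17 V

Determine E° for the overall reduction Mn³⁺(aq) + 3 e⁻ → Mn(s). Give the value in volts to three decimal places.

-0.283 V

Adding the free-energy changes (−nFE°) of the two steps gives −n₃FE°₃ = −n₁FE°₁ − n₂FE°₂.
E°₃ = (1×+1.49 + 2×-1.17) / 3 = (-0.850) / 3 = -0.283 V.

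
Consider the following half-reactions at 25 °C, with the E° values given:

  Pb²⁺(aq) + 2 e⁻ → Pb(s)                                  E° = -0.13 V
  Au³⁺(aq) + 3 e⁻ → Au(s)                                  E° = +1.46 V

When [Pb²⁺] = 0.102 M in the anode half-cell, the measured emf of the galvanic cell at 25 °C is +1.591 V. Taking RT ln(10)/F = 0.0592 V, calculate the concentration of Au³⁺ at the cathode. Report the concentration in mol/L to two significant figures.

Au³⁺/Au is the cathode, Pb²⁺/Pb the anode: E°cell = +1.59 V, n = 6.
Overall reaction: 2 Au³⁺(aq) + 3 Pb(s) → 2 Au(s) + 3 Pb²⁺(aq); Q = [Pb²⁺]^3/[Au³⁺]^2.
From E = E° − (0.0592/n) log Q: log Q = (E° − E)·n/0.0592 = (+1.59 − (+1.591))·6/0.0592 = -0.1014.
So 2·log[Au³⁺] = 3·log(0.102) − log Q = -2.9742 − (-0.1014) = -2.8728; log[Au³⁺] = -2.8728 / 2 = -1.4364; [Au³⁺] = 10^(-1.4364) ≈ 0.037 M.

0.037 M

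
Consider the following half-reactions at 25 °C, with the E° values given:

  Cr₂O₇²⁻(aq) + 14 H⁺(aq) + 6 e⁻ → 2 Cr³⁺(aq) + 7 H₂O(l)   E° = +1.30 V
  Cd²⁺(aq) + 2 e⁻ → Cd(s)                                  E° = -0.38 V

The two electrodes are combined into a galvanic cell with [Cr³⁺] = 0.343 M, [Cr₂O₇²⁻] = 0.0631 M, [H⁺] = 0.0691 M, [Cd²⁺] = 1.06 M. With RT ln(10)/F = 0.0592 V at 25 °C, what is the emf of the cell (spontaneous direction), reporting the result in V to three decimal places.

Cr₂O₇²⁻/Cr³⁺ is the cathode (higher E°), Cd²⁺/Cd the anode: E°cell = +1.30 − (-0.38) = +1.68 V, n = 6.
Overall: Cr₂O₇²⁻(aq) + 14 H⁺(aq) + 3 Cd(s) → 2 Cr³⁺(aq) + 7 H₂O(l) + 3 Cd²⁺(aq)
Q = [Cr³⁺]^2·[Cd²⁺]^3 / ([Cr₂O₇²⁻]·[H⁺]^14); log Q = 16.594.
E = E° − (0.0592/n) log Q = +1.68 − (0.0592/6)(16.594) = +1.516 V.

+1.516 V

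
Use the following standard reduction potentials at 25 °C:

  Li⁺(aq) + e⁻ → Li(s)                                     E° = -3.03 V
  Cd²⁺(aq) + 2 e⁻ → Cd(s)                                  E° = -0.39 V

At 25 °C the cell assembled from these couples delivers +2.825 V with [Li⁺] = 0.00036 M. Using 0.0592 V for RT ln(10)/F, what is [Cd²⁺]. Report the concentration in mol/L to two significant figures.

Cd²⁺/Cd is the cathode, Li⁺/Li the anode: E°cell = +2.64 V, n = 2.
Overall reaction: Cd²⁺(aq) + 2 Li(s) → Cd(s) + 2 Li⁺(aq); Q = [Li⁺]^2/[Cd²⁺]^1.
From E = E° − (0.0592/n) log Q: log Q = (E° − E)·n/0.0592 = (+2.64 − (+2.825))·2/0.0592 = -6.2500.
So 1·log[Cd²⁺] = 2·log(0.00036) − log Q = -6.8874 − (-6.2500) = -0.6374; [Cd²⁺] = 10^(-0.6374) ≈ 0.23 M.

0.23 M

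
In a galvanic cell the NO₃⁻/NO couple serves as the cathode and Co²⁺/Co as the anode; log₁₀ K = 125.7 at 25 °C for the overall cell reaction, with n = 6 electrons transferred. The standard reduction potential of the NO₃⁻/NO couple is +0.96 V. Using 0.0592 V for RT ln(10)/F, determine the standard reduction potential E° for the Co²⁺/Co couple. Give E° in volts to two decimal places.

E°cell = (0.0592/n)·log K = (0.0592/6)(125.7) = +1.240 V.
Since NO₃⁻/NO is the cathode and Co²⁺/Co the anode, E°cell = E°(NO₃⁻/NO) − E°(Co²⁺/Co).
So E°(Co²⁺/Co) = E°(NO₃⁻/NO) − E°cell = (+0.96) − (+1.240) = -0.28 V.

-0.28 V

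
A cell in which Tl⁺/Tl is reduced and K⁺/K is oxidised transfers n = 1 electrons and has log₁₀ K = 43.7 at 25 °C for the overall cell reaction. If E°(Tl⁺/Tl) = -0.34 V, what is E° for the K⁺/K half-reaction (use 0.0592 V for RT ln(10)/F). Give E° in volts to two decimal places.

-2.93 V

E°cell = (0.0592/n)·log K = (0.0592/1)(43.7) = +2.587 V.
Since Tl⁺/Tl is the cathode and K⁺/K the anode, E°cell = E°(Tl⁺/Tl) − E°(K⁺/K).
So E°(K⁺/K) = E°(Tl⁺/Tl) − E°cell = (-0.34) − (+2.587) = -2.93 V.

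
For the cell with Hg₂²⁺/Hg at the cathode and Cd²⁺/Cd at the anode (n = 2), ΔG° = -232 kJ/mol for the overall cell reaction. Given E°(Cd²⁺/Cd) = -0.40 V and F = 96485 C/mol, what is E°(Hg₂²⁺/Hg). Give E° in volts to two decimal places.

E°cell = −ΔG°/(nF) = −(-232×10³)/((2)(96485)) = +1.202 V.
Since Hg₂²⁺/Hg is the cathode and Cd²⁺/Cd the anode, E°cell = E°(Hg₂²⁺/Hg) − E°(Cd²⁺/Cd).
So E°(Hg₂²⁺/Hg) = E°cell + E°(Cd²⁺/Cd) = +1.202 + (-0.40) = +0.80 V.

+0.80 V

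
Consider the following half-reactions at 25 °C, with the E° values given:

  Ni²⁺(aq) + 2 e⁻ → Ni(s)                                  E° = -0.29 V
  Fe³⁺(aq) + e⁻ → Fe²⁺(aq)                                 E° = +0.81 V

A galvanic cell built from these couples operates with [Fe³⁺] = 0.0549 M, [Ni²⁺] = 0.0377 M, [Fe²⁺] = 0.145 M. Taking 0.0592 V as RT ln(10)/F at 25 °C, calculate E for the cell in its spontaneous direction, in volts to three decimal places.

+1.117 V

Fe³⁺/Fe²⁺ is the cathode (higher E°), Ni²⁺/Ni the anode: E°cell = +0.81 − (-0.29) = +1.10 V, n = 2.
Overall: 2 Fe³⁺(aq) + Ni(s) → 2 Fe²⁺(aq) + Ni²⁺(aq)
Q = [Fe²⁺]^2·[Ni²⁺] / ([Fe³⁺]^2); log Q = -0.580.
E = E° − (0.0592/n) log Q = +1.10 − (0.0592/2)(-0.580) = +1.117 V.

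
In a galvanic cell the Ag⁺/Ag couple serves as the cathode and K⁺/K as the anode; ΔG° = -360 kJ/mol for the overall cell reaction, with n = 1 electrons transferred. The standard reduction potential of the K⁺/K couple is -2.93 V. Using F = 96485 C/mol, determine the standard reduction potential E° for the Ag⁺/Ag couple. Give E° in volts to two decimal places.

E°cell = −ΔG°/(nF) = −(-360×10³)/((1)(96485)) = +3.731 V.
Since Ag⁺/Ag is the cathode and K⁺/K the anode, E°cell = E°(Ag⁺/Ag) − E°(K⁺/K).
So E°(Ag⁺/Ag) = E°cell + E°(K⁺/K) = +3.731 + (-2.93) = +0.80 V.

+0.80 V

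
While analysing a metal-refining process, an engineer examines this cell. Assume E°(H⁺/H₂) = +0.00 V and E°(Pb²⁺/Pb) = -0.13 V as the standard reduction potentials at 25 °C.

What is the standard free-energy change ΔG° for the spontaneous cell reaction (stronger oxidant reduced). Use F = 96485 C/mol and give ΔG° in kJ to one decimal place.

H⁺/H₂ (E° = +0.00 V) is the cathode; Pb²⁺/Pb (E° = -0.13 V) is the anode, so E°cell = +0.13 V.
Balancing electrons gives n = 2 (lcm of 2 and 2).
ΔG° = −nFE° = −(2)(96485)(+0.13) = -25,086 J = -25.1 kJ.

-25.1 kJ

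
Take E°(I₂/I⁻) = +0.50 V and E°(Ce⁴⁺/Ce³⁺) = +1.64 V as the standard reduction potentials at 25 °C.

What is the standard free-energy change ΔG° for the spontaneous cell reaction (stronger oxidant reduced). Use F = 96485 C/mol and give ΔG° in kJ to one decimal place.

Ce⁴⁺/Ce³⁺ (E° = +1.64 V) is the cathode; I₂/I⁻ (E° = +0.50 V) is the anode, so E°cell = +1.14 V.
Balancing electrons gives n = 2 (lcm of 1 and 2).
ΔG° = −nFE° = −(2)(96485)(+1.14) = -219,986 J = -220.0 kJ.

-220.0 kJ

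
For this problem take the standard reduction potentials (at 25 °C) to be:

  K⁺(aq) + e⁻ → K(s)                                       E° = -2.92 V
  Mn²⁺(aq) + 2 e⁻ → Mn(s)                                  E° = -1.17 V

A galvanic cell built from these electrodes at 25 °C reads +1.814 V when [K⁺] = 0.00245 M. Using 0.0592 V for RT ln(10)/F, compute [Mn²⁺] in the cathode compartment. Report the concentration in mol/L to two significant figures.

Mn²⁺/Mn is the cathode, K⁺/K the anode: E°cell = +1.75 V, n = 2.
Overall reaction: Mn²⁺(aq) + 2 K(s) → Mn(s) + 2 K⁺(aq); Q = [K⁺]^2/[Mn²⁺]^1.
From E = E° − (0.0592/n) log Q: log Q = (E° − E)·n/0.0592 = (+1.75 − (+1.814))·2/0.0592 = -2.1622.
So 1·log[Mn²⁺] = 2·log(0.00245) − log Q = -5.2217 − (-2.1622) = -3.0595; [Mn²⁺] = 10^(-3.0595) ≈ 0.00087 M.

0.00087 M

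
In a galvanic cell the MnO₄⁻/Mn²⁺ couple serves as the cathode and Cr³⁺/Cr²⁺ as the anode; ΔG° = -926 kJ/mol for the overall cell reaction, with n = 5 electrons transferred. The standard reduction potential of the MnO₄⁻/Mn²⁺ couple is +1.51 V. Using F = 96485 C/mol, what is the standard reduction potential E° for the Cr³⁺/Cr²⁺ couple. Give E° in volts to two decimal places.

E°cell = −ΔG°/(nF) = −(-926×10³)/((5)(96485)) = +1.919 V.
Since MnO₄⁻/Mn²⁺ is the cathode and Cr³⁺/Cr²⁺ the anode, E°cell = E°(MnO₄⁻/Mn²⁺) − E°(Cr³⁺/Cr²⁺).
So E°(Cr³⁺/Cr²⁺) = E°(MnO₄⁻/Mn²⁺) − E°cell = (+1.51) − (+1.919) = -0.41 V.

-0.41 V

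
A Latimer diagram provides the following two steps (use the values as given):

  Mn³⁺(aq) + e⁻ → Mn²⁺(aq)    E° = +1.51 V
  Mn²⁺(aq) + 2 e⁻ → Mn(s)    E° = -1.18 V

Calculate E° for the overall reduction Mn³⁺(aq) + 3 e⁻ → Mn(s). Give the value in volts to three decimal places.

Adding the free-energy changes (−nFE°) of the two steps gives −n₃FE°₃ = −n₁FE°₁ − n₂FE°₂.
E°₃ = (1×+1.51 + 2×-1.18) / 3 = (-0.850) / 3 = -0.283 V.

-0.283 V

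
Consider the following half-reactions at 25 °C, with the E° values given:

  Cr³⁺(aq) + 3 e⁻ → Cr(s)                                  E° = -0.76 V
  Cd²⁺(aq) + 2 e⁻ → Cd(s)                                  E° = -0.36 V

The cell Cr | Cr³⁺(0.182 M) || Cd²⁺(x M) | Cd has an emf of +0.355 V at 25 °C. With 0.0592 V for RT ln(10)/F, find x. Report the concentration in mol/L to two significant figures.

Cd²⁺/Cd is the cathode, Cr³⁺/Cr the anode: E°cell = +0.40 V, n = 6.
Overall reaction: 3 Cd²⁺(aq) + 2 Cr(s) → 3 Cd(s) + 2 Cr³⁺(aq); Q = [Cr³⁺]^2/[Cd²⁺]^3.
From E = E° − (0.0592/n) log Q: log Q = (E° − E)·n/0.0592 = (+0.40 − (+0.355))·6/0.0592 = 4.5608.
So 3·log[Cd²⁺] = 2·log(0.182) − log Q = -1.4799 − (4.5608) = -6.0407; log[Cd²⁺] = -6.0407 / 3 = -2.0136; [Cd²⁺] = 10^(-2.0136) ≈ 0.0097 M.

0.0097 M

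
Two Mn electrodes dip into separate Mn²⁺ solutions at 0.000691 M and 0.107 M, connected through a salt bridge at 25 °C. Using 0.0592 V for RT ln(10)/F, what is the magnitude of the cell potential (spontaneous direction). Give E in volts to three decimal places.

For a concentration cell E°cell = 0. The 0.107 M side is the cathode (reduction is favoured where [Mn²⁺] is higher).
With n = 2, E = −(0.0592/2) log([Mn²⁺]ₐₙ/[Mn²⁺]꜀ₐₜ) = −(0.0592/2) log(0.000691/0.107) = −(0.0592/2)(-2.190) = +0.065 V.

+0.065 V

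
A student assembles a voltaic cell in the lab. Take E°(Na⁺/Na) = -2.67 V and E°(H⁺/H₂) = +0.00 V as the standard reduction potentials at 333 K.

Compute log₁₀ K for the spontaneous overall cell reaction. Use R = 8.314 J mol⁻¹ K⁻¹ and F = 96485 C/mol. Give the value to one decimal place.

Cathode: H⁺/H₂; anode: Na⁺/Na. E°cell = (+0.00) − (-2.67) = +2.67 V, with n = 2.
ΔG° = −nFE° = −RT ln K, so ln K = nFE°/(RT) = (2)(96485)(+2.67) / ((8.314)(333)) = 186.100.
log₁₀ K = 186.100 / ln 10 = 80.8.

80.8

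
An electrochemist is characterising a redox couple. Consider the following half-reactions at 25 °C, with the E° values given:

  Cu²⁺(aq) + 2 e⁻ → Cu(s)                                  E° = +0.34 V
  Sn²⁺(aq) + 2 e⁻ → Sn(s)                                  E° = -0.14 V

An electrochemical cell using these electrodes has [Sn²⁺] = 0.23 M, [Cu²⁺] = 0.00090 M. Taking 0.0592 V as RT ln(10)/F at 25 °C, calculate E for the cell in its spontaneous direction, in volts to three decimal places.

+0.409 V

Cu²⁺/Cu is the cathode (higher E°), Sn²⁺/Sn the anode: E°cell = +0.34 − (-0.14) = +0.48 V, n = 2.
Overall: Cu²⁺(aq) + Sn(s) → Cu(s) + Sn²⁺(aq)
Q = [Sn²⁺] / ([Cu²⁺]); log Q = 2.407.
E = E° − (0.0592/n) log Q = +0.48 − (0.0592/2)(2.407) = +0.409 V.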